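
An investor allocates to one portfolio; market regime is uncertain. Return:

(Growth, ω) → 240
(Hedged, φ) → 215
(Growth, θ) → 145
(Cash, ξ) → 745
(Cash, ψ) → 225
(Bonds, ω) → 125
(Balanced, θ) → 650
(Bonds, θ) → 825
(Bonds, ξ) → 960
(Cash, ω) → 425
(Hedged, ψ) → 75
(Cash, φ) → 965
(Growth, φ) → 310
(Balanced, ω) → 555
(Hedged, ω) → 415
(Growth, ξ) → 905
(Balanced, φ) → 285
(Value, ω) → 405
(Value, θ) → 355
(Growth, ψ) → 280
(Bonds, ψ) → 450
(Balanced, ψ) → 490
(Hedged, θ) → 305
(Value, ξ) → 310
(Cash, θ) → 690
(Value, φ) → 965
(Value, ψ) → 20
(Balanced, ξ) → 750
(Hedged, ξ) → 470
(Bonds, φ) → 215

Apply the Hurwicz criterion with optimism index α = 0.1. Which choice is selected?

Balanced

Value: 0.1·965 + 0.9·20 = 114.5
Balanced: 0.1·750 + 0.9·285 = 331.5
Hedged: 0.1·470 + 0.9·75 = 114.5
Growth: 0.1·905 + 0.9·145 = 221
Cash: 0.1·965 + 0.9·225 = 299
Bonds: 0.1·960 + 0.9·125 = 208.5
Highest Hurwicz score = 331.5 → Balanced.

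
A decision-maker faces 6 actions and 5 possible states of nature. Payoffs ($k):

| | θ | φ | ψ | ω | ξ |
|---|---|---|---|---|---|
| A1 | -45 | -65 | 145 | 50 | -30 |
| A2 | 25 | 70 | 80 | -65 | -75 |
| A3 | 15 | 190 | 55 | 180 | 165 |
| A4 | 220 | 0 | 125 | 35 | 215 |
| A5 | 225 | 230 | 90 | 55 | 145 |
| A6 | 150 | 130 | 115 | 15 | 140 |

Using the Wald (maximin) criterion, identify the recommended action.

Row minima: A1=-65, A2=-75, A3=15, A4=0, A5=55, A6=15
Best worst-case = 55 → A5.

A5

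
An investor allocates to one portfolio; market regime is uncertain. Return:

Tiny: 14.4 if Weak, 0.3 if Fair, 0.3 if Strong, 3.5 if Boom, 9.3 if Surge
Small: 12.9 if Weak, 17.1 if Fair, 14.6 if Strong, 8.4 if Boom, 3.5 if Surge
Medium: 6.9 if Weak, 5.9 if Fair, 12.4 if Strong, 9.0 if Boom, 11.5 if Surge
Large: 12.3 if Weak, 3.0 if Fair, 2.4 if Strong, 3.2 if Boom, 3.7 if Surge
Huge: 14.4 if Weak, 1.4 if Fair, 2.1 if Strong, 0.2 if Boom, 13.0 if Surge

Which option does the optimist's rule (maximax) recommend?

Row maxima: Tiny=14.4, Small=17.1, Medium=12.4, Large=12.3, Huge=14.4
Best best-case = 17.1 → Small.

Small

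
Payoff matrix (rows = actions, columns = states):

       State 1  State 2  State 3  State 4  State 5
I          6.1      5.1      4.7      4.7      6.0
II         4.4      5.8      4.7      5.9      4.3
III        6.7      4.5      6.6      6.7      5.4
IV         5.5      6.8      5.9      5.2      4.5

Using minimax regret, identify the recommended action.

IV

Column bests: State 1=6.7, State 2=6.8, State 3=6.6, State 4=6.7, State 5=6.0.
I regrets: 0.6, 1.7, 1.9, 2.0, 0.0 → max 2.0
II regrets: 2.3, 1.0, 1.9, 0.8, 1.7 → max 2.3
III regrets: 0.0, 2.3, 0.0, 0.0, 0.6 → max 2.3
IV regrets: 1.2, 0.0, 0.7, 1.5, 1.5 → max 1.5
Smallest max regret = 1.5 → IV.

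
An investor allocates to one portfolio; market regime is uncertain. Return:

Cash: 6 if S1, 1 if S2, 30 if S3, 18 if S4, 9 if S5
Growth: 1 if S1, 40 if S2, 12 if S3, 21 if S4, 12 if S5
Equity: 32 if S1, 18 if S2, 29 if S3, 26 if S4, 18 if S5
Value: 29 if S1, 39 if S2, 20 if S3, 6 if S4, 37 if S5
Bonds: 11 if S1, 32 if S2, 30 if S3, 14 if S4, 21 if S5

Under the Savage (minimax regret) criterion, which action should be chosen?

Value

Column bests: S1=32, S2=40, S3=30, S4=26, S5=37.
Cash regrets: 26, 39, 0, 8, 28 → max 39
Growth regrets: 31, 0, 18, 5, 25 → max 31
Equity regrets: 0, 22, 1, 0, 19 → max 22
Value regrets: 3, 1, 10, 20, 0 → max 20
Bonds regrets: 21, 8, 0, 12, 16 → max 21
Smallest max regret = 20 → Value.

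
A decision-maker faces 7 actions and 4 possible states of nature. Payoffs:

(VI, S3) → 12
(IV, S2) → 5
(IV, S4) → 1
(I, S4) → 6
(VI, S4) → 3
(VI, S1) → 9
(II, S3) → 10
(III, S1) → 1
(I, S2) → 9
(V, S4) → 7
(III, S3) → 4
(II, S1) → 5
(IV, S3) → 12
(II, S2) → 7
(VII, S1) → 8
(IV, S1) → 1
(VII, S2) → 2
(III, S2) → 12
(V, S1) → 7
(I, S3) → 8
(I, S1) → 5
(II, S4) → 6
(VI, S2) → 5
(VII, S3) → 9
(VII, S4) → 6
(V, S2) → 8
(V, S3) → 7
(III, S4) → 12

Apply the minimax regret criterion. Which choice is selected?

Column bests: S1=9, S2=12, S3=12, S4=12.
I regrets: 4, 3, 4, 6 → max 6
II regrets: 4, 5, 2, 6 → max 6
III regrets: 8, 0, 8, 0 → max 8
IV regrets: 8, 7, 0, 11 → max 11
V regrets: 2, 4, 5, 5 → max 5
VI regrets: 0, 7, 0, 9 → max 9
VII regrets: 1, 10, 3, 6 → max 10
Smallest max regret = 5 → V.

V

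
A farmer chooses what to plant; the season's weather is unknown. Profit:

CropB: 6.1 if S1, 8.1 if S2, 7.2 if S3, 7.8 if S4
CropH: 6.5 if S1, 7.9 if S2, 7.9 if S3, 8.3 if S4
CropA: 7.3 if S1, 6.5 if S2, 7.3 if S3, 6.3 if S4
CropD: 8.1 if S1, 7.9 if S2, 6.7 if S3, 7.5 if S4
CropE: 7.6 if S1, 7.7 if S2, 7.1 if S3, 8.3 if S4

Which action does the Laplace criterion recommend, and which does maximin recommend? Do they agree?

Row averages: CropB=7.3, CropH=7.65, CropA=6.85, CropD=7.55, CropE=7.675
Highest average = 7.675 → CropE.
Row minima: CropB=6.1, CropH=6.5, CropA=6.3, CropD=6.7, CropE=7.1
Best worst-case = 7.1 → CropE.

laplace → CropE; maximin → CropE (agree)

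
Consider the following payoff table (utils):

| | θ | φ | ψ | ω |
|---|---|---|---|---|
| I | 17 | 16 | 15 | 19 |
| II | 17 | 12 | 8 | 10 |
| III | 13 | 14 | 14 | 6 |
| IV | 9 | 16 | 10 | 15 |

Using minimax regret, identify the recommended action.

I

Column bests: θ=17, φ=16, ψ=15, ω=19.
I regrets: 0, 0, 0, 0 → max 0
II regrets: 0, 4, 7, 9 → max 9
III regrets: 4, 2, 1, 13 → max 13
IV regrets: 8, 0, 5, 4 → max 8
Smallest max regret = 0 → I.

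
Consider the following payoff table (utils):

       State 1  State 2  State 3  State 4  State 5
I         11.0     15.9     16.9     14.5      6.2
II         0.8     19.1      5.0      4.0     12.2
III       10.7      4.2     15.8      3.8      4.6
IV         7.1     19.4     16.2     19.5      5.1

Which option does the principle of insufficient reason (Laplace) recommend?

IV

Row averages: I=12.9, II=8.22, III=7.82, IV=13.46
Highest average = 13.46 → IV.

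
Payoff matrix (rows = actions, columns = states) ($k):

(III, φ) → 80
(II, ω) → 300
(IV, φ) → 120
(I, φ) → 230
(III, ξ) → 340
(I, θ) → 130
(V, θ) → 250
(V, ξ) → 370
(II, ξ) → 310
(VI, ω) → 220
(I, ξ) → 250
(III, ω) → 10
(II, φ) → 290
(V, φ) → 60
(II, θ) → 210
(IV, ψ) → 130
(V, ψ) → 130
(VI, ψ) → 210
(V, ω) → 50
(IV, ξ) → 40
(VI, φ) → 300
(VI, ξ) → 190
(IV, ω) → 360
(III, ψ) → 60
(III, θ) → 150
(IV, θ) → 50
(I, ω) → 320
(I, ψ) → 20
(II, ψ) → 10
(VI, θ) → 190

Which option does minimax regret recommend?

Column bests: θ=250, φ=300, ψ=210, ω=360, ξ=370.
I regrets: 120, 70, 190, 40, 120 → max 190
II regrets: 40, 10, 200, 60, 60 → max 200
III regrets: 100, 220, 150, 350, 30 → max 350
IV regrets: 200, 180, 80, 0, 330 → max 330
V regrets: 0, 240, 80, 310, 0 → max 310
VI regrets: 60, 0, 0, 140, 180 → max 180
Smallest max regret = 180 → VI.

VI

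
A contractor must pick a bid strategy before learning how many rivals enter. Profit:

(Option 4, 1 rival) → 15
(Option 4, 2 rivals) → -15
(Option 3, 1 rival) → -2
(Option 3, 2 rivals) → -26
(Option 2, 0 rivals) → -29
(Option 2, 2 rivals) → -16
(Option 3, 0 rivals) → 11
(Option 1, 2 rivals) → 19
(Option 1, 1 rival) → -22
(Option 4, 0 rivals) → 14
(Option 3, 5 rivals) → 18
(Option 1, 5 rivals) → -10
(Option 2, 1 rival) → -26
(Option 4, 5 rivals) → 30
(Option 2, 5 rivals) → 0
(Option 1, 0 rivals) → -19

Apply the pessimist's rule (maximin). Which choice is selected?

Option 4

Row minima: Option 1=-22, Option 2=-29, Option 3=-26, Option 4=-15
Best worst-case = -15 → Option 4.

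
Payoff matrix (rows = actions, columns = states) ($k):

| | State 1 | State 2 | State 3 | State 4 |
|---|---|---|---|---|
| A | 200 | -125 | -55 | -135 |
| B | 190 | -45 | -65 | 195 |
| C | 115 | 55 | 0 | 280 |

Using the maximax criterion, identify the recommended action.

Row maxima: A=200, B=195, C=280
Best best-case = 280 → C.

C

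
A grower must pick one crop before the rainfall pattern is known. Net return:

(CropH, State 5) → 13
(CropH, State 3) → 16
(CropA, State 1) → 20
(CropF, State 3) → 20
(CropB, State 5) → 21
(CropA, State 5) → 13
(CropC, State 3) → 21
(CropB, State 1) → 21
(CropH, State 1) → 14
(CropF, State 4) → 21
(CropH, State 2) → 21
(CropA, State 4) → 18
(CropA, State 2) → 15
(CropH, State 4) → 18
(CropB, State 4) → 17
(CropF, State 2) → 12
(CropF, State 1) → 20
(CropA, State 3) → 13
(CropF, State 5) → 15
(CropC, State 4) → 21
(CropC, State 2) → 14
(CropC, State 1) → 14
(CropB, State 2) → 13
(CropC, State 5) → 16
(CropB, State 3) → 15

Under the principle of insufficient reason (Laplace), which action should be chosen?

CropF

Row averages: CropB=17.4, CropA=15.8, CropF=17.6, CropC=17.2, CropH=16.4
Highest average = 17.6 → CropF.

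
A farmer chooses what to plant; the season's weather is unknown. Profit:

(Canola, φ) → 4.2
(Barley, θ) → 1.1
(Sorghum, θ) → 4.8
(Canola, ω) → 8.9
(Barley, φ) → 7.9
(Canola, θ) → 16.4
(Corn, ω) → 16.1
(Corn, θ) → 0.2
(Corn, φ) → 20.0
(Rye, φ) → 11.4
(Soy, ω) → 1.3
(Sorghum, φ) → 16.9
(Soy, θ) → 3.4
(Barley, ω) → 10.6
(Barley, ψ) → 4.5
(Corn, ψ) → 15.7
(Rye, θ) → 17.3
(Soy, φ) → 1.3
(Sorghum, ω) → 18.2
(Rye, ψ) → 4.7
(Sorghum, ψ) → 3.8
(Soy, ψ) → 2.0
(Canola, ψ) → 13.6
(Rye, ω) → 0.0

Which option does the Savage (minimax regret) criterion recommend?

Sorghum

Column bests: θ=17.3, φ=20.0, ψ=15.7, ω=18.2.
Rye regrets: 0.0, 8.6, 11.0, 18.2 → max 18.2
Canola regrets: 0.9, 15.8, 2.1, 9.3 → max 15.8
Barley regrets: 16.2, 12.1, 11.2, 7.6 → max 16.2
Soy regrets: 13.9, 18.7, 13.7, 16.9 → max 18.7
Sorghum regrets: 12.5, 3.1, 11.9, 0.0 → max 12.5
Corn regrets: 17.1, 0.0, 0.0, 2.1 → max 17.1
Smallest max regret = 12.5 → Sorghum.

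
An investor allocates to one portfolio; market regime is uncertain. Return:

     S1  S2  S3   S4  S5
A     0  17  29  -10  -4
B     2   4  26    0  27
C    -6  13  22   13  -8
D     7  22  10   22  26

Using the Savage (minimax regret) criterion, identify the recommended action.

D

Column bests: S1=7, S2=22, S3=29, S4=22, S5=27.
A regrets: 7, 5, 0, 32, 31 → max 32
B regrets: 5, 18, 3, 22, 0 → max 22
C regrets: 13, 9, 7, 9, 35 → max 35
D regrets: 0, 0, 19, 0, 1 → max 19
Smallest max regret = 19 → D.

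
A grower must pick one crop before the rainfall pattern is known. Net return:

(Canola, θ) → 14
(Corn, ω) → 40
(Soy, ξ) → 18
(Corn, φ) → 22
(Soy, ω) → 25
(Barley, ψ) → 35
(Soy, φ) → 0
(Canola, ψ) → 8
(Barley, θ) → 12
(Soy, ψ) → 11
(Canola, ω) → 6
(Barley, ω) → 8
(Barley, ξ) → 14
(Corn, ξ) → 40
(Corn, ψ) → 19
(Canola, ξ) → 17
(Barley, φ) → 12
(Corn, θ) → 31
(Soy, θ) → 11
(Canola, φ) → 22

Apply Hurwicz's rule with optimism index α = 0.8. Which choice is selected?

Barley: 0.8·35 + 0.2·8 = 29.6
Corn: 0.8·40 + 0.2·19 = 35.8
Soy: 0.8·25 + 0.2·0 = 20
Canola: 0.8·22 + 0.2·6 = 18.8
Highest Hurwicz score = 35.8 → Corn.

Corn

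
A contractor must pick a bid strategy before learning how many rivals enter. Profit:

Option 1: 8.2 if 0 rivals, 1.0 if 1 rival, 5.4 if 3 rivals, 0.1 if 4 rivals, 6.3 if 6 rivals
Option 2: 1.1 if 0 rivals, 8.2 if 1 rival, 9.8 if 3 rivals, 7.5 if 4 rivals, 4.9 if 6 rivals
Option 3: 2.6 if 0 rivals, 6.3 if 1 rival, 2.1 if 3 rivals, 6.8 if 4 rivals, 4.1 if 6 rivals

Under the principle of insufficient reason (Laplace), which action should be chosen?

Row averages: Option 1=4.2, Option 2=6.3, Option 3=4.38
Highest average = 6.3 → Option 2.

Option 2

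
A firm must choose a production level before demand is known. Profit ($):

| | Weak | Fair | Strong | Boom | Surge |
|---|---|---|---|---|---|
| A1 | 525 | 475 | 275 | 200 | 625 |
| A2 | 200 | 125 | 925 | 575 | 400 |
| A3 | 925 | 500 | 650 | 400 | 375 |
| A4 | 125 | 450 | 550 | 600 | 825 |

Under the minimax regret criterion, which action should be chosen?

A3

Column bests: Weak=925, Fair=500, Strong=925, Boom=600, Surge=825.
A1 regrets: 400, 25, 650, 400, 200 → max 650
A2 regrets: 725, 375, 0, 25, 425 → max 725
A3 regrets: 0, 0, 275, 200, 450 → max 450
A4 regrets: 800, 50, 375, 0, 0 → max 800
Smallest max regret = 450 → A3.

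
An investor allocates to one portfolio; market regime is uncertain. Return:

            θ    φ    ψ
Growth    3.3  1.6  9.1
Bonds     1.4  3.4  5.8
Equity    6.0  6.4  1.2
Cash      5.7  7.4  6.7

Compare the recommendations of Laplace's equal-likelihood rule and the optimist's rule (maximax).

Row averages: Growth=14/3, Bonds=53/15, Equity=68/15, Cash=6.6
Highest average = 6.6 → Cash.
Row maxima: Growth=9.1, Bonds=5.8, Equity=6.4, Cash=7.4
Best best-case = 9.1 → Growth.

laplace → Cash; maximax → Growth (disagree)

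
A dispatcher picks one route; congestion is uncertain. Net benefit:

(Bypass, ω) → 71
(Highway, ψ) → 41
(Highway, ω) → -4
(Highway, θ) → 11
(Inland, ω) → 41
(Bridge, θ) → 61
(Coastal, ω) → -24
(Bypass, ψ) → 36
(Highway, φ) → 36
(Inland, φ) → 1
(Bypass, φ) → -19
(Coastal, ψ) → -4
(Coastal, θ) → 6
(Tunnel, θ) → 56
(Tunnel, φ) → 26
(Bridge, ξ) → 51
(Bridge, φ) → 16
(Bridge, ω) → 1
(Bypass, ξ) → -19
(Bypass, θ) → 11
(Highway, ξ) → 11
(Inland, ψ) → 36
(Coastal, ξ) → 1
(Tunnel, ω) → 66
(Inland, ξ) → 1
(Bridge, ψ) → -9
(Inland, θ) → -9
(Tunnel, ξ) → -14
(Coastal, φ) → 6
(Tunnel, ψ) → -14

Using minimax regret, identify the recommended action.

Tunnel

Column bests: θ=61, φ=36, ψ=41, ω=71, ξ=51.
Tunnel regrets: 5, 10, 55, 5, 65 → max 65
Bypass regrets: 50, 55, 5, 0, 70 → max 70
Highway regrets: 50, 0, 0, 75, 40 → max 75
Inland regrets: 70, 35, 5, 30, 50 → max 70
Coastal regrets: 55, 30, 45, 95, 50 → max 95
Bridge regrets: 0, 20, 50, 70, 0 → max 70
Smallest max regret = 65 → Tunnel.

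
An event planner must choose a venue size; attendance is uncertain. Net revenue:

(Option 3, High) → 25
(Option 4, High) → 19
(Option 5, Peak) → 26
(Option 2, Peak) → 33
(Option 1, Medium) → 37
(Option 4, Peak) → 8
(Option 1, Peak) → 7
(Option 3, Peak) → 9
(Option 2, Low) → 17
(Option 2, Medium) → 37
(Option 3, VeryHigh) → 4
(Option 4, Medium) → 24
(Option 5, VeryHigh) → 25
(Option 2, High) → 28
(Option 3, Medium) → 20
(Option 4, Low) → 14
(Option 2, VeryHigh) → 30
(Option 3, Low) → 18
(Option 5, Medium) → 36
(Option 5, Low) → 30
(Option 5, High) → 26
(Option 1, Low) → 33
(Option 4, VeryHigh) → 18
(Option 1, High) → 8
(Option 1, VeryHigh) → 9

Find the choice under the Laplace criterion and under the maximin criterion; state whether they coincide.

Row averages: Option 1=18.8, Option 2=29, Option 3=15.2, Option 4=16.6, Option 5=28.6
Highest average = 29 → Option 2.
Row minima: Option 1=7, Option 2=17, Option 3=4, Option 4=8, Option 5=25
Best worst-case = 25 → Option 5.

laplace → Option 2; maximin → Option 5 (disagree)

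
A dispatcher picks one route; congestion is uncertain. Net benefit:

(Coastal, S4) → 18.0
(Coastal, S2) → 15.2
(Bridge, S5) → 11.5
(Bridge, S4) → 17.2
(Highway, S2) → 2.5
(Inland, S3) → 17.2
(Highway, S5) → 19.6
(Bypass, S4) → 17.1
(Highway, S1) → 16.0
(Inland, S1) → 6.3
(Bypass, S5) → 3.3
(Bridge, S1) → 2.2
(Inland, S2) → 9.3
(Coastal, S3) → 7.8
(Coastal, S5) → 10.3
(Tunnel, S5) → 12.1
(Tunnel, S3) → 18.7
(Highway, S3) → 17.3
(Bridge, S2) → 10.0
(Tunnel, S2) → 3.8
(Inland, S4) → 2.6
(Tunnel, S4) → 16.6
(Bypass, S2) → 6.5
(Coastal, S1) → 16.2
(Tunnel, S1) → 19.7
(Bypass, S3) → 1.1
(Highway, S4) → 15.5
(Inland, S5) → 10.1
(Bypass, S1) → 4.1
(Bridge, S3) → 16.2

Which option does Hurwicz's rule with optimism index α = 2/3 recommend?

Tunnel: 2/3·19.7 + 1/3·3.8 = 14.4
Inland: 2/3·17.2 + 1/3·2.6 = 37/3
Highway: 2/3·19.6 + 1/3·2.5 = 13.9
Coastal: 2/3·18.0 + 1/3·7.8 = 14.6
Bypass: 2/3·17.1 + 1/3·1.1 = 353/30
Bridge: 2/3·17.2 + 1/3·2.2 = 12.2
Highest Hurwicz score = 14.6 → Coastal.

Coastal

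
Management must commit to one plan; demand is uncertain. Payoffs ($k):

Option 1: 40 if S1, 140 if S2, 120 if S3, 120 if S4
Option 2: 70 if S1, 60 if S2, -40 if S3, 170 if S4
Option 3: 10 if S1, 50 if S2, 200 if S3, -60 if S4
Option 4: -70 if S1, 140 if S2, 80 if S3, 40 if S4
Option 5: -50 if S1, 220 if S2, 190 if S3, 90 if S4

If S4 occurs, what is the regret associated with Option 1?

Best payoff under S4 is 170.
Regret = 170 − 120 = 50.

50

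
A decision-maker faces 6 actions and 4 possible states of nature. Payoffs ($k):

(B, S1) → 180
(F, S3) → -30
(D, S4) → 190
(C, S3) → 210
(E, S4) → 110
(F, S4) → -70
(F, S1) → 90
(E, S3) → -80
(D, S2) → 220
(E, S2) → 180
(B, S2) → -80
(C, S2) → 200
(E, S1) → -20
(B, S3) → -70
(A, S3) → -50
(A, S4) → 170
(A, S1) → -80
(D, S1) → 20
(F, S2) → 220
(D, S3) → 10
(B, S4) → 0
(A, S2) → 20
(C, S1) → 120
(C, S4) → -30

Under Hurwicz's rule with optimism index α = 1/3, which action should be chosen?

A: 1/3·170 + 2/3·(-80) = 10/3
B: 1/3·180 + 2/3·(-80) = 20/3
C: 1/3·210 + 2/3·(-30) = 50
D: 1/3·220 + 2/3·10 = 80
E: 1/3·180 + 2/3·(-80) = 20/3
F: 1/3·220 + 2/3·(-70) = 80/3
Highest Hurwicz score = 80 → D.

D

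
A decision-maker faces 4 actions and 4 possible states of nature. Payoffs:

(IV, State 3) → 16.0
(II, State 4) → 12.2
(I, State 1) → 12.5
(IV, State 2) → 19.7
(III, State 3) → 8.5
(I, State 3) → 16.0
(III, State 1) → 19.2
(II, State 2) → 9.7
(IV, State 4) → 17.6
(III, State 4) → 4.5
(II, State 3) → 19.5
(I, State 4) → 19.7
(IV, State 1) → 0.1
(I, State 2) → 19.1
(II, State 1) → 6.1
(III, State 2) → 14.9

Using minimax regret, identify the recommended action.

Column bests: State 1=19.2, State 2=19.7, State 3=19.5, State 4=19.7.
I regrets: 6.7, 0.6, 3.5, 0.0 → max 6.7
II regrets: 13.1, 10.0, 0.0, 7.5 → max 13.1
III regrets: 0.0, 4.8, 11.0, 15.2 → max 15.2
IV regrets: 19.1, 0.0, 3.5, 2.1 → max 19.1
Smallest max regret = 6.7 → I.

I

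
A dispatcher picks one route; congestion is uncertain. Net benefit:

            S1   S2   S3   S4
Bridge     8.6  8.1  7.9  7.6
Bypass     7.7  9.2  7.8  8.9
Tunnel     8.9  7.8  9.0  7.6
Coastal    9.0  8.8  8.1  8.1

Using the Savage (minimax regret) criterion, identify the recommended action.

Coastal

Column bests: S1=9.0, S2=9.2, S3=9.0, S4=8.9.
Bridge regrets: 0.4, 1.1, 1.1, 1.3 → max 1.3
Bypass regrets: 1.3, 0.0, 1.2, 0.0 → max 1.3
Tunnel regrets: 0.1, 1.4, 0.0, 1.3 → max 1.4
Coastal regrets: 0.0, 0.4, 0.9, 0.8 → max 0.9
Smallest max regret = 0.9 → Coastal.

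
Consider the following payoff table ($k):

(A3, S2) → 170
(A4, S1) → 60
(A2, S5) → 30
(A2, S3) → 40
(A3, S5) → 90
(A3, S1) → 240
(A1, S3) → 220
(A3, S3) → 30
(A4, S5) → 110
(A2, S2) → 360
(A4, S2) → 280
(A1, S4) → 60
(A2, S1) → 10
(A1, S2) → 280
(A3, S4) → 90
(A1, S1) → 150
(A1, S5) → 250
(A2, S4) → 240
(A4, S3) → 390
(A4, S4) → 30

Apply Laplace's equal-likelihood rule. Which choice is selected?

Row averages: A1=192, A2=136, A3=124, A4=174
Highest average = 192 → A1.

A1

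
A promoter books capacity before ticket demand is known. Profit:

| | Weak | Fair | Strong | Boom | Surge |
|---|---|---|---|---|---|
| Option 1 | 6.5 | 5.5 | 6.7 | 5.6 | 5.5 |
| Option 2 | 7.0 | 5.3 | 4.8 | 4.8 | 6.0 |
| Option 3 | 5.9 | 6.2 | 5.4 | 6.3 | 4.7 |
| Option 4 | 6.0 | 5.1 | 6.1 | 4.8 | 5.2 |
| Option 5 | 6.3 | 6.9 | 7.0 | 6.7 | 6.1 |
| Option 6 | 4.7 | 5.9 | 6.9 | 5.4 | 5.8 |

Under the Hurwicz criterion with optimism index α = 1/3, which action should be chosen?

Option 5

Option 1: 1/3·6.7 + 2/3·5.5 = 5.9
Option 2: 1/3·7.0 + 2/3·4.8 = 83/15
Option 3: 1/3·6.3 + 2/3·4.7 = 157/30
Option 4: 1/3·6.1 + 2/3·4.8 = 157/30
Option 5: 1/3·7.0 + 2/3·6.1 = 6.4
Option 6: 1/3·6.9 + 2/3·4.7 = 163/30
Highest Hurwicz score = 6.4 → Option 5.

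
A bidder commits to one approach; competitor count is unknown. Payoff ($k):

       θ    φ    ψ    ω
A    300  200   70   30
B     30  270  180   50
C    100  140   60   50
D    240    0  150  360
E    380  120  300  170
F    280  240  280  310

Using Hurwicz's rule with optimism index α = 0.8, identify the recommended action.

A: 0.8·300 + 0.2·30 = 246
B: 0.8·270 + 0.2·30 = 222
C: 0.8·140 + 0.2·50 = 122
D: 0.8·360 + 0.2·0 = 288
E: 0.8·380 + 0.2·120 = 328
F: 0.8·310 + 0.2·240 = 296
Highest Hurwicz score = 328 → E.

E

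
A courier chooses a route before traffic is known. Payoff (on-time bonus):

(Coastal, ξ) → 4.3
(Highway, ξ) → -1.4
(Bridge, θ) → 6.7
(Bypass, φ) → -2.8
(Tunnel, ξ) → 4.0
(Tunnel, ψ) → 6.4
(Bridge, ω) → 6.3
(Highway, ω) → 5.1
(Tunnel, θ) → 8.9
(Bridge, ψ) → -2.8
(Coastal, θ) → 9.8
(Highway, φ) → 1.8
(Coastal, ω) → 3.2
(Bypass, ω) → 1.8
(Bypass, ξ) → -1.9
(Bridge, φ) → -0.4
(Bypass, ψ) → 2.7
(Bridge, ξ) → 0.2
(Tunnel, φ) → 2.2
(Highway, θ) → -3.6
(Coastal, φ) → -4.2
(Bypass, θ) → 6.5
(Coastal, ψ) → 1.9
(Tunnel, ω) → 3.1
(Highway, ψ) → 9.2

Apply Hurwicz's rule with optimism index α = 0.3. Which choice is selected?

Tunnel: 0.3·8.9 + 0.7·2.2 = 4.21
Highway: 0.3·9.2 + 0.7·(-3.6) = 0.24
Coastal: 0.3·9.8 + 0.7·(-4.2) = 0
Bridge: 0.3·6.7 + 0.7·(-2.8) = 0.05
Bypass: 0.3·6.5 + 0.7·(-2.8) = -0.01
Highest Hurwicz score = 4.21 → Tunnel.

Tunnel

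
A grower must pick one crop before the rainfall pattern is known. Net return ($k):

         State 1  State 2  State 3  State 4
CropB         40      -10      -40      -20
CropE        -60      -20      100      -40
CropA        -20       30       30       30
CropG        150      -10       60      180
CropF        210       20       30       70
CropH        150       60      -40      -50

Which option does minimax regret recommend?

Column bests: State 1=210, State 2=60, State 3=100, State 4=180.
CropB regrets: 170, 70, 140, 200 → max 200
CropE regrets: 270, 80, 0, 220 → max 270
CropA regrets: 230, 30, 70, 150 → max 230
CropG regrets: 60, 70, 40, 0 → max 70
CropF regrets: 0, 40, 70, 110 → max 110
CropH regrets: 60, 0, 140, 230 → max 230
Smallest max regret = 70 → CropG.

CropG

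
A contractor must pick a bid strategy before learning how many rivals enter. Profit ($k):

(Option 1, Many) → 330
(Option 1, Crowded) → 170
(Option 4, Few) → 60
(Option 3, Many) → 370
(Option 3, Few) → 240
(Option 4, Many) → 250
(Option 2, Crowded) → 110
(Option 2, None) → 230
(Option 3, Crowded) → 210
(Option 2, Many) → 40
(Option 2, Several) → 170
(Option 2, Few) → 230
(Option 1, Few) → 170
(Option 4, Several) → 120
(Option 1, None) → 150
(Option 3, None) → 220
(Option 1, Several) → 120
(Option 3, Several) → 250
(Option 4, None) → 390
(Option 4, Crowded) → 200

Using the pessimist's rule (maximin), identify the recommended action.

Option 3

Row minima: Option 1=120, Option 2=40, Option 3=210, Option 4=60
Best worst-case = 210 → Option 3.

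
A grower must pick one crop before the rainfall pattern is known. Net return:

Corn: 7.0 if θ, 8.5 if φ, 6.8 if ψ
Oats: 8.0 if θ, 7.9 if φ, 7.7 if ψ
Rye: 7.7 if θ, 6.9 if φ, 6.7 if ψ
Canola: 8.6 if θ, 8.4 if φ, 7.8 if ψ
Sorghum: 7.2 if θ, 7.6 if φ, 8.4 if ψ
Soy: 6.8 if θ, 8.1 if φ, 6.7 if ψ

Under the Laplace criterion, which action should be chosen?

Row averages: Corn=223/30, Oats=118/15, Rye=7.1, Canola=124/15, Sorghum=116/15, Soy=7.2
Highest average = 124/15 → Canola.

Canola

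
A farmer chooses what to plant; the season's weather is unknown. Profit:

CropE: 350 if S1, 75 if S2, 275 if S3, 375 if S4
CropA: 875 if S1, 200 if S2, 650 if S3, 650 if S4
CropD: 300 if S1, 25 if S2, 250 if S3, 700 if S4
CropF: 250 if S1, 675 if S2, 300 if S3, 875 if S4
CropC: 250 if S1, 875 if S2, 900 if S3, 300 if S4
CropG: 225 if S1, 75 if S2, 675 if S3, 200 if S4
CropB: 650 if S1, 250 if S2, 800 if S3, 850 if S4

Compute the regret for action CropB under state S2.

Best payoff under S2 is 875.
Regret = 875 − 250 = 625.

625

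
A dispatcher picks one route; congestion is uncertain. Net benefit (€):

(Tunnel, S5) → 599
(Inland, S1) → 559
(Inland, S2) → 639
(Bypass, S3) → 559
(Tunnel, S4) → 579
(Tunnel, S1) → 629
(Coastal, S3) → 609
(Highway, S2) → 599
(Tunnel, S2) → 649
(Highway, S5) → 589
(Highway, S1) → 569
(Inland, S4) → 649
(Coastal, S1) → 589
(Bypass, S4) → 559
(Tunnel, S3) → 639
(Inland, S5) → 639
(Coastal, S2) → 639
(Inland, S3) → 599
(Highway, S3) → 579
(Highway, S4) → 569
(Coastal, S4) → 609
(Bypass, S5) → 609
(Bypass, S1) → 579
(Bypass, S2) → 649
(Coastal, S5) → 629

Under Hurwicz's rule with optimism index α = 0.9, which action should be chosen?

Bypass: 0.9·649 + 0.1·559 = 640
Inland: 0.9·649 + 0.1·559 = 640
Highway: 0.9·599 + 0.1·569 = 596
Tunnel: 0.9·649 + 0.1·579 = 642
Coastal: 0.9·639 + 0.1·589 = 634
Highest Hurwicz score = 642 → Tunnel.

Tunnel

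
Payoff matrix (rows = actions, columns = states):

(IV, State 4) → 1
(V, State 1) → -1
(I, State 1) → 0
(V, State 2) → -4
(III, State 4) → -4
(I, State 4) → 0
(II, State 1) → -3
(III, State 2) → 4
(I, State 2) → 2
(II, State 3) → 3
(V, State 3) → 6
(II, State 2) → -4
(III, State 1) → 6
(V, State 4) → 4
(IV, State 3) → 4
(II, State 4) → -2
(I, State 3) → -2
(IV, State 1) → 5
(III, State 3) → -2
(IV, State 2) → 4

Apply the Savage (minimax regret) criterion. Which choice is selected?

Column bests: State 1=6, State 2=4, State 3=6, State 4=4.
I regrets: 6, 2, 8, 4 → max 8
II regrets: 9, 8, 3, 6 → max 9
III regrets: 0, 0, 8, 8 → max 8
IV regrets: 1, 0, 2, 3 → max 3
V regrets: 7, 8, 0, 0 → max 8
Smallest max regret = 3 → IV.

IV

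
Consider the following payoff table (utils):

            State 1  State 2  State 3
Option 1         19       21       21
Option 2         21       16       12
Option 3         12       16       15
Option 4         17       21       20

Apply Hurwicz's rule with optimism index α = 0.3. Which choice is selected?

Option 1: 0.3·21 + 0.7·19 = 19.6
Option 2: 0.3·21 + 0.7·12 = 14.7
Option 3: 0.3·16 + 0.7·12 = 13.2
Option 4: 0.3·21 + 0.7·17 = 18.2
Highest Hurwicz score = 19.6 → Option 1.

Option 1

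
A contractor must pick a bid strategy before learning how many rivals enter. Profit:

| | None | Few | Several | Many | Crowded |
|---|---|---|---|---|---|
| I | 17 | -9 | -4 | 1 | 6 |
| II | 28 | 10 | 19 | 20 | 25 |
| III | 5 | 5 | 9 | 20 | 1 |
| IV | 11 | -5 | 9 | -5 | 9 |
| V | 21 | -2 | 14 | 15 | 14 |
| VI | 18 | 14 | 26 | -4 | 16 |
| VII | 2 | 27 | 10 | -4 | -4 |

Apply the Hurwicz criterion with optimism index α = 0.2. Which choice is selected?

II

I: 0.2·17 + 0.8·(-9) = -3.8
II: 0.2·28 + 0.8·10 = 13.6
III: 0.2·20 + 0.8·1 = 4.8
IV: 0.2·11 + 0.8·(-5) = -1.8
V: 0.2·21 + 0.8·(-2) = 2.6
VI: 0.2·26 + 0.8·(-4) = 2
VII: 0.2·27 + 0.8·(-4) = 2.2
Highest Hurwicz score = 13.6 → II.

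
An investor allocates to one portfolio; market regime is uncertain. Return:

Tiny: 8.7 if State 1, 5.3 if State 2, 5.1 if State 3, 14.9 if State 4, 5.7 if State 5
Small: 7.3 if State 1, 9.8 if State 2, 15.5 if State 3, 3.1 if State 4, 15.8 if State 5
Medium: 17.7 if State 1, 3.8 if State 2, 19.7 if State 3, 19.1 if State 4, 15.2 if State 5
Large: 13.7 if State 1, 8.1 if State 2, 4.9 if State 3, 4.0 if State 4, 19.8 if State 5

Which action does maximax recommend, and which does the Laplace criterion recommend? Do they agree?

Row maxima: Tiny=14.9, Small=15.8, Medium=19.7, Large=19.8
Best best-case = 19.8 → Large.
Row averages: Tiny=7.94, Small=10.3, Medium=15.1, Large=10.1
Highest average = 15.1 → Medium.

maximax → Large; laplace → Medium (disagree)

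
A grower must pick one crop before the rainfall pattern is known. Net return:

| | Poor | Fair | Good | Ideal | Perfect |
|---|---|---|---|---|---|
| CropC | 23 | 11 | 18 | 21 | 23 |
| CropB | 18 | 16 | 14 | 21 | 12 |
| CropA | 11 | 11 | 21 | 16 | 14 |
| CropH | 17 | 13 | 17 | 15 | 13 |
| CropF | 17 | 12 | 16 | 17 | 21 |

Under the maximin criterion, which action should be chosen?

CropH

Row minima: CropC=11, CropB=12, CropA=11, CropH=13, CropF=12
Best worst-case = 13 → CropH.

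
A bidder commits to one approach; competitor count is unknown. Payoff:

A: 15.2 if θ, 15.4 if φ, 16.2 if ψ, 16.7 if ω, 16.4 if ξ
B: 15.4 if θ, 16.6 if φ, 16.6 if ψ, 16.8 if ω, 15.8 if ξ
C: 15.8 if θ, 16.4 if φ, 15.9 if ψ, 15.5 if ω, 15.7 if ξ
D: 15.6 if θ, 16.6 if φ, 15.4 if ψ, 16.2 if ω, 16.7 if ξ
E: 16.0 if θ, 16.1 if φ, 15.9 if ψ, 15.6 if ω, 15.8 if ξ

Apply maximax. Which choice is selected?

Row maxima: A=16.7, B=16.8, C=16.4, D=16.7, E=16.1
Best best-case = 16.8 → B.

B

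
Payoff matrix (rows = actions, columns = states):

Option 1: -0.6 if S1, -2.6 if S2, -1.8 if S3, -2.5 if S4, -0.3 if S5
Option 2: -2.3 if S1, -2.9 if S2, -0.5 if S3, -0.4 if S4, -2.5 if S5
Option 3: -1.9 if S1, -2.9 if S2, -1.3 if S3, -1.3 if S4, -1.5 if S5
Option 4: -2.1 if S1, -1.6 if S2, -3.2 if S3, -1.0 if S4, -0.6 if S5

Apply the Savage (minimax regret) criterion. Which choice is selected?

Column bests: S1=-0.6, S2=-1.6, S3=-0.5, S4=-0.4, S5=-0.3.
Option 1 regrets: 0.0, 1.0, 1.3, 2.1, 0.0 → max 2.1
Option 2 regrets: 1.7, 1.3, 0.0, 0.0, 2.2 → max 2.2
Option 3 regrets: 1.3, 1.3, 0.8, 0.9, 1.2 → max 1.3
Option 4 regrets: 1.5, 0.0, 2.7, 0.6, 0.3 → max 2.7
Smallest max regret = 1.3 → Option 3.

Option 3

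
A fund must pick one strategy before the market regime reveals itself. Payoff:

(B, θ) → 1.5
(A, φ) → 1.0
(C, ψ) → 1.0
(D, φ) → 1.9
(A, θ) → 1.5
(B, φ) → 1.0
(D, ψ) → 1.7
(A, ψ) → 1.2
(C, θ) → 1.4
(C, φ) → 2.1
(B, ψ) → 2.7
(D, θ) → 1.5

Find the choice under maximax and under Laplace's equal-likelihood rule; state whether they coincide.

Row maxima: A=1.5, B=2.7, C=2.1, D=1.9
Best best-case = 2.7 → B.
Row averages: A=37/30, B=26/15, C=1.5, D=1.7
Highest average = 26/15 → B.

maximax → B; laplace → B (agree)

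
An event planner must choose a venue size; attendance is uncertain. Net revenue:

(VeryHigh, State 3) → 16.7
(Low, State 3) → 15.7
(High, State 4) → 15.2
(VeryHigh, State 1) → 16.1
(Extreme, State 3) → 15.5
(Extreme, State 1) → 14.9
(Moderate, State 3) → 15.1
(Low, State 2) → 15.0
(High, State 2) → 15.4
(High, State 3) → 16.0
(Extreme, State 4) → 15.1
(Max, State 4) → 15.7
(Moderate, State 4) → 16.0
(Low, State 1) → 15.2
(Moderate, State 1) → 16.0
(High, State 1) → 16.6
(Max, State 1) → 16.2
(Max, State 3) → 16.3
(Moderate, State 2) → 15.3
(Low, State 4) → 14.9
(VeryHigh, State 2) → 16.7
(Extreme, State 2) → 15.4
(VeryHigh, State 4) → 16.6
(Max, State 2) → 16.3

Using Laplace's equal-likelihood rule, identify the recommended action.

Row averages: Low=15.2, Moderate=15.6, High=15.8, VeryHigh=16.525, Extreme=15.225, Max=16.125
Highest average = 16.525 → VeryHigh.

VeryHigh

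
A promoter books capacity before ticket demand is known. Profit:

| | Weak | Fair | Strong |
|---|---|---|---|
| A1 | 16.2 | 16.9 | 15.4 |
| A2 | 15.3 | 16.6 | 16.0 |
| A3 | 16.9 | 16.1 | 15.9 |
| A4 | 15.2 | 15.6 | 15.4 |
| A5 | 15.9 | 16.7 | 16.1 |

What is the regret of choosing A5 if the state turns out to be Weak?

Best payoff under Weak is 16.9.
Regret = 16.9 − 15.9 = 1.0.

1.0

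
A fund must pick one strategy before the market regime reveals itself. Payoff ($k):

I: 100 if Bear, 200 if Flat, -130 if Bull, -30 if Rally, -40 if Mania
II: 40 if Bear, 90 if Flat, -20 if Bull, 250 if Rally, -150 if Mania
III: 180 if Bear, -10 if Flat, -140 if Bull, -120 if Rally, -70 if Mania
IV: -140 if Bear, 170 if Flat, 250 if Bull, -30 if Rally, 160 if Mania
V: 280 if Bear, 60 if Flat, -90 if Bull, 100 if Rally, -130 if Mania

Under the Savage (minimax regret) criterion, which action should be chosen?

II

Column bests: Bear=280, Flat=200, Bull=250, Rally=250, Mania=160.
I regrets: 180, 0, 380, 280, 200 → max 380
II regrets: 240, 110, 270, 0, 310 → max 310
III regrets: 100, 210, 390, 370, 230 → max 390
IV regrets: 420, 30, 0, 280, 0 → max 420
V regrets: 0, 140, 340, 150, 290 → max 340
Smallest max regret = 310 → II.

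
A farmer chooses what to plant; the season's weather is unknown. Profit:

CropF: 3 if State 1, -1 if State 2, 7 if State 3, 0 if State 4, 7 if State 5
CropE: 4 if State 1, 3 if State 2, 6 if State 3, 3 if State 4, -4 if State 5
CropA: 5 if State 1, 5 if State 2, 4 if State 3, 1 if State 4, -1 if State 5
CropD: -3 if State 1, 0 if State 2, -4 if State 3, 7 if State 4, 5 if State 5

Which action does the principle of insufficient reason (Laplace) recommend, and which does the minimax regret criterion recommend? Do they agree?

Row averages: CropF=3.2, CropE=2.4, CropA=2.8, CropD=1
Highest average = 3.2 → CropF.
Column bests: State 1=5, State 2=5, State 3=7, State 4=7, State 5=7.
CropF regrets: 2, 6, 0, 7, 0 → max 7
CropE regrets: 1, 2, 1, 4, 11 → max 11
CropA regrets: 0, 0, 3, 6, 8 → max 8
CropD regrets: 8, 5, 11, 0, 2 → max 11
Smallest max regret = 7 → CropF.

laplace → CropF; minimax regret → CropF (agree)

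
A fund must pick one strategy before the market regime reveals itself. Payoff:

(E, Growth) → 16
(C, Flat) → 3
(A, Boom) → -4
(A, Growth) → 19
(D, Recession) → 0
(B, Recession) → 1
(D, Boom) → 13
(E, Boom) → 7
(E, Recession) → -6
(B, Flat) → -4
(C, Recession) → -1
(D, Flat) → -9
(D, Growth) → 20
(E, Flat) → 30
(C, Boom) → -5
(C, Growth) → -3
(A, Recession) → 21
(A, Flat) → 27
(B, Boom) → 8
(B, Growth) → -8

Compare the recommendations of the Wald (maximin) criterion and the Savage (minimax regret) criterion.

Row minima: A=-4, B=-8, C=-5, D=-9, E=-6
Best worst-case = -4 → A.
Column bests: Recession=21, Flat=30, Growth=20, Boom=13.
A regrets: 0, 3, 1, 17 → max 17
B regrets: 20, 34, 28, 5 → max 34
C regrets: 22, 27, 23, 18 → max 27
D regrets: 21, 39, 0, 0 → max 39
E regrets: 27, 0, 4, 6 → max 27
Smallest max regret = 17 → A.

maximin → A; minimax regret → A (agree)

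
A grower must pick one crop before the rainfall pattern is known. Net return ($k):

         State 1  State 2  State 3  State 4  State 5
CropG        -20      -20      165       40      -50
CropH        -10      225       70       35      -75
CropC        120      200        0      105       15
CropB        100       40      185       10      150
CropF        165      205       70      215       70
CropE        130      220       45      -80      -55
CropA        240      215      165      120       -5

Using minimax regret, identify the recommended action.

Column bests: State 1=240, State 2=225, State 3=185, State 4=215, State 5=150.
CropG regrets: 260, 245, 20, 175, 200 → max 260
CropH regrets: 250, 0, 115, 180, 225 → max 250
CropC regrets: 120, 25, 185, 110, 135 → max 185
CropB regrets: 140, 185, 0, 205, 0 → max 205
CropF regrets: 75, 20, 115, 0, 80 → max 115
CropE regrets: 110, 5, 140, 295, 205 → max 295
CropA regrets: 0, 10, 20, 95, 155 → max 155
Smallest max regret = 115 → CropF.

CropF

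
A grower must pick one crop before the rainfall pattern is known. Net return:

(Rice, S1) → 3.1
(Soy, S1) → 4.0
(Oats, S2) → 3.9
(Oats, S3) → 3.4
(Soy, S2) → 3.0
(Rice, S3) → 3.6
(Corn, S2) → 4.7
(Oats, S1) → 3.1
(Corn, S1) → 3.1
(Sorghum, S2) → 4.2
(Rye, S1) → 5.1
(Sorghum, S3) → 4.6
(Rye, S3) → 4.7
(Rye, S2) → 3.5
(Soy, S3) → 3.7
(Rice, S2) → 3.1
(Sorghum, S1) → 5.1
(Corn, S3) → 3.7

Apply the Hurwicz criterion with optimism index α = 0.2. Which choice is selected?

Sorghum

Rice: 0.2·3.6 + 0.8·3.1 = 3.2
Oats: 0.2·3.9 + 0.8·3.1 = 3.26
Sorghum: 0.2·5.1 + 0.8·4.2 = 4.38
Rye: 0.2·5.1 + 0.8·3.5 = 3.82
Soy: 0.2·4.0 + 0.8·3.0 = 3.2
Corn: 0.2·4.7 + 0.8·3.1 = 3.42
Highest Hurwicz score = 4.38 → Sorghum.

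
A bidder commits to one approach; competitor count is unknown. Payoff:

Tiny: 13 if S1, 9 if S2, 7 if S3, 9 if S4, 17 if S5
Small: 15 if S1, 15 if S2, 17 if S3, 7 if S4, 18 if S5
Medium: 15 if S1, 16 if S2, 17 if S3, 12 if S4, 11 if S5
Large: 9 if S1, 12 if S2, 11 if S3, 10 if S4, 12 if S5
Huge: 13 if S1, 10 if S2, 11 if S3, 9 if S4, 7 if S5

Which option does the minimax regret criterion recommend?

Column bests: S1=15, S2=16, S3=17, S4=12, S5=18.
Tiny regrets: 2, 7, 10, 3, 1 → max 10
Small regrets: 0, 1, 0, 5, 0 → max 5
Medium regrets: 0, 0, 0, 0, 7 → max 7
Large regrets: 6, 4, 6, 2, 6 → max 6
Huge regrets: 2, 6, 6, 3, 11 → max 11
Smallest max regret = 5 → Small.

Small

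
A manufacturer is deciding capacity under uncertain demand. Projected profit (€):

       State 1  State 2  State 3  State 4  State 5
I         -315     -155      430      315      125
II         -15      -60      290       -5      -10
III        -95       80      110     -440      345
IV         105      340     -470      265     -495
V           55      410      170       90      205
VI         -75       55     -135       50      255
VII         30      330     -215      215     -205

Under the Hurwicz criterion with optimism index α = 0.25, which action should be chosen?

V

I: 0.25·430 + 0.75·(-315) = -128.75
II: 0.25·290 + 0.75·(-60) = 27.5
III: 0.25·345 + 0.75·(-440) = -243.75
IV: 0.25·340 + 0.75·(-495) = -286.25
V: 0.25·410 + 0.75·55 = 143.75
VI: 0.25·255 + 0.75·(-135) = -37.5
VII: 0.25·330 + 0.75·(-215) = -78.75
Highest Hurwicz score = 143.75 → V.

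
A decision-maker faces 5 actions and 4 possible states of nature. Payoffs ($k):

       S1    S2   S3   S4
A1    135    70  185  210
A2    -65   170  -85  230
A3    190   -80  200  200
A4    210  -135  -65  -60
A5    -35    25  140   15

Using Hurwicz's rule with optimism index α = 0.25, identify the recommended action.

A1

A1: 0.25·210 + 0.75·70 = 105
A2: 0.25·230 + 0.75·(-85) = -6.25
A3: 0.25·200 + 0.75·(-80) = -10
A4: 0.25·210 + 0.75·(-135) = -48.75
A5: 0.25·140 + 0.75·(-35) = 8.75
Highest Hurwicz score = 105 → A1.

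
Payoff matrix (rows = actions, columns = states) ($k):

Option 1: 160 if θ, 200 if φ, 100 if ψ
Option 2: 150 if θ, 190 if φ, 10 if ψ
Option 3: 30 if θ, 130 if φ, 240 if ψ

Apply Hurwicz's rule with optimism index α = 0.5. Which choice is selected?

Option 1

Option 1: 0.5·200 + 0.5·100 = 150
Option 2: 0.5·190 + 0.5·10 = 100
Option 3: 0.5·240 + 0.5·30 = 135
Highest Hurwicz score = 150 → Option 1.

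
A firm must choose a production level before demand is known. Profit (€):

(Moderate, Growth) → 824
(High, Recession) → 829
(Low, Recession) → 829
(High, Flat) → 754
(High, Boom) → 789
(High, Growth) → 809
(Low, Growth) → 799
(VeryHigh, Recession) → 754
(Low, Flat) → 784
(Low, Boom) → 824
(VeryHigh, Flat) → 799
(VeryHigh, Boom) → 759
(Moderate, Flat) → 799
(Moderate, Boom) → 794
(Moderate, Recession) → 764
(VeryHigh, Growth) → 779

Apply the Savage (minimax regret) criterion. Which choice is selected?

Low

Column bests: Recession=829, Flat=799, Growth=824, Boom=824.
Low regrets: 0, 15, 25, 0 → max 25
Moderate regrets: 65, 0, 0, 30 → max 65
High regrets: 0, 45, 15, 35 → max 45
VeryHigh regrets: 75, 0, 45, 65 → max 75
Smallest max regret = 25 → Low.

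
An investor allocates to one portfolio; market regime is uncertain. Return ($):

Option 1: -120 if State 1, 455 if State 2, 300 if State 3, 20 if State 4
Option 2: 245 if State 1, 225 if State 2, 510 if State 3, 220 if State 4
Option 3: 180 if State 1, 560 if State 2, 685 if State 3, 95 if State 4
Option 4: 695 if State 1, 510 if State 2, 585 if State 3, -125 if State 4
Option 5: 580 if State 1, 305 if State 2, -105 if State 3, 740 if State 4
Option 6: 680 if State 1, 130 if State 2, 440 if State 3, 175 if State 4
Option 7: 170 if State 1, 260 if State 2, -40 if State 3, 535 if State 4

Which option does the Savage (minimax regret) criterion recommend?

Option 2

Column bests: State 1=695, State 2=560, State 3=685, State 4=740.
Option 1 regrets: 815, 105, 385, 720 → max 815
Option 2 regrets: 450, 335, 175, 520 → max 520
Option 3 regrets: 515, 0, 0, 645 → max 645
Option 4 regrets: 0, 50, 100, 865 → max 865
Option 5 regrets: 115, 255, 790, 0 → max 790
Option 6 regrets: 15, 430, 245, 565 → max 565
Option 7 regrets: 525, 300, 725, 205 → max 725
Smallest max regret = 520 → Option 2.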